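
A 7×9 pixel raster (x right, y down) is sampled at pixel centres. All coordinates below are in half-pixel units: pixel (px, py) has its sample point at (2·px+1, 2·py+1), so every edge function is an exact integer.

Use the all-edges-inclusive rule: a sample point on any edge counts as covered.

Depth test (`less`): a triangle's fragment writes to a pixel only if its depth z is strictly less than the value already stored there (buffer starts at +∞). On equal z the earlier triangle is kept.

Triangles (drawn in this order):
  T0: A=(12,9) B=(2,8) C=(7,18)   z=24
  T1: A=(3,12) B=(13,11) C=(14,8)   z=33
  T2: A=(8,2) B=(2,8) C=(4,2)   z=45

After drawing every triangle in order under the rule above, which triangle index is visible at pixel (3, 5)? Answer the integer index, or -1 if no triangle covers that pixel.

T0:
  2·area = 95  (B↔C swapped to make it positive)
  edge (12, 9)→(7, 18): d=(-5,9) inclusive
  edge (7, 18)→(2, 8): d=(-5,-10) inclusive
  edge (2, 8)→(12, 9): d=(10,1) inclusive
    (1,4)@(3, 9): e=[81,5,9] → #
    (2,4)@(5, 9): e=[63,25,7] → #
    (3,4)@(7, 9): e=[45,45,5] → #
    (4,4)@(9, 9): e=[27,65,3] → #
    (5,4)@(11, 9): e=[9,85,1] → #
    (6,4)@(13, 9): e=[-9,105,-1] → ·
    (1,5)@(3, 11): e=[71,-5,29] → ·
    (2,5)@(5, 11): e=[53,15,27] → #
    (5,5)@(11, 11): e=[-1,75,21] → ·
    (2,6)@(5, 13): e=[43,5,47] → #
    (5,6)@(11, 13): e=[-11,65,41] → ·
    (2,7)@(5, 15): e=[33,-5,67] → ·
  covered (13 px):
    · · · · · · ·
    · · · · · · ·
    · · · · · · ·
    · · · · · · ·
    · # # # # # ·
    · · # # # · ·
    · · # # # · ·
    · · · # · · ·
    · · · # · · ·
T1:
  2·area = 29  (B↔C swapped to make it positive)
  edge (3, 12)→(14, 8): d=(11,-4) inclusive
  edge (14, 8)→(13, 11): d=(-1,3) inclusive
  edge (13, 11)→(3, 12): d=(-10,1) inclusive
    (6,4)@(13, 9): e=[7,2,20] → #
    (3,5)@(7, 11): e=[5,18,6] → #
    (4,5)@(9, 11): e=[13,12,4] → #
    (5,5)@(11, 11): e=[21,6,2] → #
    (6,5)@(13, 11): e=[29,0,0] → #  [on edge]
    (3,6)@(7, 13): e=[27,16,-14] → ·
    (4,6)@(9, 13): e=[35,10,-16] → ·
    (5,6)@(11, 13): e=[43,4,-18] → ·
    (6,6)@(13, 13): e=[51,-2,-20] → ·
    (5,8)@(11, 17): e=[87,0,-58] → ·  [on edge]
  covered (5 px):
    · · · · · · ·
    · · · · · · ·
    · · · · · · ·
    · · · · · · ·
    · · · · · · #
    · · · # # # #
    · · · · · · ·
    · · · · · · ·
    · · · · · · ·
T2:
  2·area = 24
  edge (8, 2)→(2, 8): d=(-6,6) inclusive
  edge (2, 8)→(4, 2): d=(2,-6) inclusive
  edge (4, 2)→(8, 2): d=(4,0) inclusive
    (4,0)@(9, 1): e=[0,28,-4] → ·  [on edge]
    (2,1)@(5, 3): e=[12,8,4] → #
    (3,1)@(7, 3): e=[0,20,4] → #  [on edge]
    (4,1)@(9, 3): e=[-12,32,4] → ·
    (1,2)@(3, 5): e=[12,0,12] → #  [on edge]
    (2,2)@(5, 5): e=[0,12,12] → #  [on edge]
    (3,2)@(7, 5): e=[-12,24,12] → ·
    (1,3)@(3, 7): e=[0,4,20] → #  [on edge]
    (2,3)@(5, 7): e=[-12,16,20] → ·
    (0,4)@(1, 9): e=[0,-4,28] → ·  [on edge]
    (1,4)@(3, 9): e=[-12,8,28] → ·
    (0,5)@(1, 11): e=[-12,0,36] → ·  [on edge]
  covered (5 px):
    · · · · · · ·
    · · # # · · ·
    · # # · · · ·
    · # · · · · ·
    · · · · · · ·
    · · · · · · ·
    · · · · · · ·
    · · · · · · ·
    · · · · · · ·

Z-buffer (winner per pixel, '.' = empty):
  . . . . . . .
  . . 2 2 . . .
  . 2 2 . . . .
  . 2 . . . . .
  . 0 0 0 0 0 1
  . . 0 0 0 1 1
  . . 0 0 0 . .
  . . . 0 . . .
  . . . 0 . . .

Final: 0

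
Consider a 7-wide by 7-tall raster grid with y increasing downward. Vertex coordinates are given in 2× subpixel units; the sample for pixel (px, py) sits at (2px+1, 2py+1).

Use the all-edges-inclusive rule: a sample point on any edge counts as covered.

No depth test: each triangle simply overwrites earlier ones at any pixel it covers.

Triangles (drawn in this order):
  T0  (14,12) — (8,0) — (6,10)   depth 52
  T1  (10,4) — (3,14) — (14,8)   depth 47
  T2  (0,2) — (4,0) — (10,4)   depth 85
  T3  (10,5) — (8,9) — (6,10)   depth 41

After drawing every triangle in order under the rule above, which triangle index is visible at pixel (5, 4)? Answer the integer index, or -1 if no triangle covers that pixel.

T0:
  2·area = 84  (B↔C swapped to make it positive)
  edge (14, 12)→(6, 10): d=(-8,-2) inclusive
  edge (6, 10)→(8, 0): d=(2,-10) inclusive
  edge (8, 0)→(14, 12): d=(6,12) inclusive
    (4,1)@(9, 3): e=[62,16,6] → X
    (5,1)@(11, 3): e=[66,36,-18] → .
    (3,2)@(7, 5): e=[42,0,42] → X  [on edge]
    (5,2)@(11, 5): e=[50,40,-6] → .
    (3,3)@(7, 7): e=[26,4,54] → X
    (5,3)@(11, 7): e=[34,44,6] → X
    (6,3)@(13, 7): e=[38,64,-18] → .
    (3,4)@(7, 9): e=[10,8,66] → X
    (6,4)@(13, 9): e=[22,68,-6] → .
    (3,5)@(7, 11): e=[-6,12,78] → .
    (4,5)@(9, 11): e=[-2,32,54] → .
    (5,5)@(11, 11): e=[2,52,30] → X
  covered (11 px):
    . . . . . . .
    . . . . X . .
    . . . X X . .
    . . . X X X .
    . . . X X X .
    . . . . . X X
    . . . . . . .
T1:
  2·area = 68  (B↔C swapped to make it positive)
  edge (10, 4)→(14, 8): d=(4,4) inclusive
  edge (14, 8)→(3, 14): d=(-11,6) inclusive
  edge (3, 14)→(10, 4): d=(7,-10) inclusive
    (3,0)@(7, 1): e=[0,119,-51] → .  [on edge]
    (4,1)@(9, 3): e=[0,85,-17] → .  [on edge]
    (5,2)@(11, 5): e=[0,51,17] → X  [on edge]
    (6,2)@(13, 5): e=[-8,39,37] → .
    (4,3)@(9, 7): e=[16,41,11] → X
    (6,3)@(13, 7): e=[0,17,51] → X  [on edge]
    (3,4)@(7, 9): e=[32,31,5] → X
    (6,4)@(13, 9): e=[8,-5,65] → .
    (3,5)@(7, 11): e=[40,9,19] → X
    (4,5)@(9, 11): e=[32,-3,39] → .
    (5,5)@(11, 11): e=[24,-15,59] → .
    (3,6)@(7, 13): e=[48,-13,33] → .
  covered (8 px):
    . . . . . . .
    . . . . . . .
    . . . . . X .
    . . . . X X X
    . . . X X X .
    . . . X . . .
    . . . . . . .
T2:
  2·area = 28
  edge (0, 2)→(4, 0): d=(4,-2) inclusive
  edge (4, 0)→(10, 4): d=(6,4) inclusive
  edge (10, 4)→(0, 2): d=(-10,-2) inclusive
    (1,0)@(3, 1): e=[2,10,16] → X
    (2,0)@(5, 1): e=[6,2,20] → X
    (3,0)@(7, 1): e=[10,-6,24] → .
    (1,1)@(3, 3): e=[10,22,-4] → .
    (2,1)@(5, 3): e=[14,14,0] → X  [on edge]
    (3,1)@(7, 3): e=[18,6,4] → X
    (4,1)@(9, 3): e=[22,-2,8] → .
    (2,2)@(5, 5): e=[22,26,-20] → .
    (3,2)@(7, 5): e=[26,18,-16] → .
  covered (4 px):
    . X X . . . .
    . . X X . . .
    . . . . . . .
    . . . . . . .
    . . . . . . .
    . . . . . . .
    . . . . . . .
T3:
  2·area = 6
  edge (10, 5)→(8, 9): d=(-2,4) inclusive
  edge (8, 9)→(6, 10): d=(-2,1) inclusive
  edge (6, 10)→(10, 5): d=(4,-5) inclusive
    (5,1)@(11, 3): e=[0,9,-3] → .  [on edge]
    (4,3)@(9, 7): e=[0,3,3] → X  [on edge]
    (5,3)@(11, 7): e=[-8,1,13] → .
    (3,4)@(7, 9): e=[4,1,1] → X
    (4,4)@(9, 9): e=[-4,-1,11] → .
    (3,5)@(7, 11): e=[0,-3,9] → .  [on edge]
  covered (2 px):
    . . . . . . .
    . . . . . . .
    . . . . . . .
    . . . . X . .
    . . . X . . .
    . . . . . . .
    . . . . . . .

Z-buffer (winner per pixel, '.' = empty):
  . 2 2 . . . .
  . . 2 2 0 . .
  . . . 0 0 1 .
  . . . 0 3 1 1
  . . . 3 1 1 .
  . . . 1 . 0 0
  . . . . . . .

Answer: 1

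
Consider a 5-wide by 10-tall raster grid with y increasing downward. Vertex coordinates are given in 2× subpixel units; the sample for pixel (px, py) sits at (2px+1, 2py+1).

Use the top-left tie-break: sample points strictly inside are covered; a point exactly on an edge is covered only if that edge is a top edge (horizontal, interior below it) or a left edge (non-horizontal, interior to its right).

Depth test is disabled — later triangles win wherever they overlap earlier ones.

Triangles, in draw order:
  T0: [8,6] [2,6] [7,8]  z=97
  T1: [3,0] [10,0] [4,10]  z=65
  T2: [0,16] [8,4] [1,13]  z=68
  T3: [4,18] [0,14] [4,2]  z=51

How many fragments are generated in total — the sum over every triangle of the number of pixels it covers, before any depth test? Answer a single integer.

T0:
  2·area = 12  (B↔C swapped to make it positive)
  edge (8, 6)→(7, 8): d=(-1,2) right/bottom  bias=-1
  edge (7, 8)→(2, 6): d=(-5,-2) top-left  bias=+0
  edge (2, 6)→(8, 6): d=(6,0) top-left  bias=+0
    (2,3)@(5, 7): e=[5,1,6] → █
    (3,3)@(7, 7): e=[1,5,6] → █
    (4,3)@(9, 7): e=[-3,9,6] → ·
    (2,4)@(5, 9): e=[3,-9,18] → ·
    (3,4)@(7, 9): e=[-1,-5,18] → ·
  covered (2 px):
    · · · · ·
    · · · · ·
    · · · · ·
    · · █ █ ·
    · · · · ·
    · · · · ·
    · · · · ·
    · · · · ·
    · · · · ·
    · · · · ·
T1:
  2·area = 70
  edge (3, 0)→(10, 0): d=(7,0) top-left  bias=+0
  edge (10, 0)→(4, 10): d=(-6,10) right/bottom  bias=-1
  edge (4, 10)→(3, 0): d=(-1,-10) top-left  bias=+0
    (2,0)@(5, 1): e=[7,44,19] → █
    (3,0)@(7, 1): e=[7,24,39] → █
    (4,0)@(9, 1): e=[7,4,59] → █
    (2,1)@(5, 3): e=[21,32,17] → █
    (4,1)@(9, 3): e=[21,-8,57] → ·
    (2,2)@(5, 5): e=[35,20,15] → █
    (3,2)@(7, 5): e=[35,0,35] → ·  [on edge]
    (2,3)@(5, 7): e=[49,8,13] → █
    (3,3)@(7, 7): e=[49,-12,33] → ·
    (2,4)@(5, 9): e=[63,-4,11] → ·
    (0,7)@(1, 15): e=[105,0,-35] → ·  [on edge]
  covered (7 px):
    · · █ █ █
    · · █ █ ·
    · · █ · ·
    · · █ · ·
    · · · · ·
    · · · · ·
    · · · · ·
    · · · · ·
    · · · · ·
    · · · · ·
T2:
  2·area = 12  (B↔C swapped to make it positive)
  edge (0, 16)→(1, 13): d=(1,-3) top-left  bias=+0
  edge (1, 13)→(8, 4): d=(7,-9) top-left  bias=+0
  edge (8, 4)→(0, 16): d=(-8,12) right/bottom  bias=-1
    (2,0)@(5, 1): e=[0,-48,60] → ·  [on edge]
    (1,3)@(3, 7): e=[0,-24,36] → ·  [on edge]
    (1,5)@(3, 11): e=[4,4,4] → █
    (2,5)@(5, 11): e=[10,22,-20] → ·
    (0,6)@(1, 13): e=[0,0,12] → █  [on edge]
    (1,6)@(3, 13): e=[6,18,-12] → ·
    (0,7)@(1, 15): e=[2,14,-4] → ·
  covered (2 px):
    · · · · ·
    · · · · ·
    · · · · ·
    · · · · ·
    · · · · ·
    · █ · · ·
    █ · · · ·
    · · · · ·
    · · · · ·
    · · · · ·
T3:
  2·area = 64
  edge (4, 18)→(0, 14): d=(-4,-4) top-left  bias=+0
  edge (0, 14)→(4, 2): d=(4,-12) top-left  bias=+0
  edge (4, 2)→(4, 18): d=(0,16) right/bottom  bias=-1
    (1,2)@(3, 5): e=[48,0,16] → █  [on edge]
    (2,2)@(5, 5): e=[56,24,-16] → ·
    (1,3)@(3, 7): e=[40,8,16] → █
    (2,3)@(5, 7): e=[48,32,-16] → ·
    (1,4)@(3, 9): e=[32,16,16] → █
    (2,4)@(5, 9): e=[40,40,-16] → ·
    (0,5)@(1, 11): e=[16,0,48] → █  [on edge]
    (2,5)@(5, 11): e=[32,48,-16] → ·
    (0,6)@(1, 13): e=[8,8,48] → █
    (2,6)@(5, 13): e=[24,56,-16] → ·
    (0,7)@(1, 15): e=[0,16,48] → █  [on edge]
    (2,7)@(5, 15): e=[16,64,-16] → ·
    (1,8)@(3, 17): e=[0,48,16] → █  [on edge]
    (2,9)@(5, 19): e=[0,80,-16] → ·  [on edge]
  covered (10 px):
    · · · · ·
    · · · · ·
    · █ · · ·
    · █ · · ·
    · █ · · ·
    █ █ · · ·
    █ █ · · ·
    █ █ · · ·
    · █ · · ·
    · · · · ·

Answer: 21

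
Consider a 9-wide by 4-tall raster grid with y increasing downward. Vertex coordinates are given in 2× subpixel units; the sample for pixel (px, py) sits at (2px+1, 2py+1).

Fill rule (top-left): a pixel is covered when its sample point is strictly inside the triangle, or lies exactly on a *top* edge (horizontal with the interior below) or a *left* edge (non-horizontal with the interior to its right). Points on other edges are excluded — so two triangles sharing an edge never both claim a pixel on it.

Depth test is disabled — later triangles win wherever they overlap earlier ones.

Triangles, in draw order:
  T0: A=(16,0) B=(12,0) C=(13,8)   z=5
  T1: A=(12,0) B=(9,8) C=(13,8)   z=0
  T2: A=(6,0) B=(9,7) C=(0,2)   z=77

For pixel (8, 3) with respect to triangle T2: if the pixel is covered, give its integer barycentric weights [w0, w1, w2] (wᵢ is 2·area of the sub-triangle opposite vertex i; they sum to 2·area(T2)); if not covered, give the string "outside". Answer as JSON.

T0:
  2·area = 32  (B↔C swapped to make it positive)
  edge (16, 0)→(13, 8): d=(-3,8) right/bottom  bias=-1
  edge (13, 8)→(12, 0): d=(-1,-8) top-left  bias=+0
  edge (12, 0)→(16, 0): d=(4,0) top-left  bias=+0
    (6,0)@(13, 1): e=[21,7,4] → #
    (7,0)@(15, 1): e=[5,23,4] → #
    (8,0)@(17, 1): e=[-11,39,4] → ·
    (6,1)@(13, 3): e=[15,5,12] → #
    (7,1)@(15, 3): e=[-1,21,12] → ·
    (6,2)@(13, 5): e=[9,3,20] → #
    (7,2)@(15, 5): e=[-7,19,20] → ·
    (6,3)@(13, 7): e=[3,1,28] → #
    (7,3)@(15, 7): e=[-13,17,28] → ·
  covered (5 px):
    · · · · · · # # ·
    · · · · · · # · ·
    · · · · · · # · ·
    · · · · · · # · ·
T1:
  2·area = 32  (B↔C swapped to make it positive)
  edge (12, 0)→(13, 8): d=(1,8) right/bottom  bias=-1
  edge (13, 8)→(9, 8): d=(-4,0) right/bottom  bias=-1
  edge (9, 8)→(12, 0): d=(3,-8) top-left  bias=+0
    (5,1)@(11, 3): e=[11,20,1] → #
    (6,1)@(13, 3): e=[-5,20,17] → ·
    (5,2)@(11, 5): e=[13,12,7] → #
    (6,2)@(13, 5): e=[-3,12,23] → ·
    (5,3)@(11, 7): e=[15,4,13] → #
    (6,3)@(13, 7): e=[-1,4,29] → ·
  covered (3 px):
    · · · · · · · · ·
    · · · · · # · · ·
    · · · · · # · · ·
    · · · · · # · · ·
T2:
  2·area = 48
  edge (6, 0)→(9, 7): d=(3,7) right/bottom  bias=-1
  edge (9, 7)→(0, 2): d=(-9,-5) top-left  bias=+0
  edge (0, 2)→(6, 0): d=(6,-2) top-left  bias=+0
    (1,0)@(3, 1): e=[24,24,0] → #  [on edge]
    (2,0)@(5, 1): e=[10,34,4] → #
    (3,0)@(7, 1): e=[-4,44,8] → ·
    (1,1)@(3, 3): e=[30,6,12] → #
    (3,1)@(7, 3): e=[2,26,20] → #
    (4,1)@(9, 3): e=[-12,36,24] → ·
    (1,2)@(3, 5): e=[36,-12,24] → ·
    (2,2)@(5, 5): e=[22,-2,28] → ·
    (3,2)@(7, 5): e=[8,8,32] → #
    (4,2)@(9, 5): e=[-6,18,36] → ·
    (3,3)@(7, 7): e=[14,-10,44] → ·
    (4,3)@(9, 7): e=[0,0,48] → ·  [on edge]
  covered (6 px):
    · # # · · · · · ·
    · # # # · · · · ·
    · · · # · · · · ·
    · · · · · · · · ·

Answer: "outside"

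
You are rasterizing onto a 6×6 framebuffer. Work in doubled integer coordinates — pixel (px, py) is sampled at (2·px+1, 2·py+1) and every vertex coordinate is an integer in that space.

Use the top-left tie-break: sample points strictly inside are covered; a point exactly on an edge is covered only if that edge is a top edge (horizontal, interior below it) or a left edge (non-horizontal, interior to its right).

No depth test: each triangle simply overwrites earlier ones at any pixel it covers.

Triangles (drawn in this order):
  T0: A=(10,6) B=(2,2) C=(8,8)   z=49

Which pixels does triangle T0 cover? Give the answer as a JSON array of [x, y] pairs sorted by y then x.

T0:
  2·area = 24  (B↔C swapped to make it positive)
  edge (10, 6)→(8, 8): d=(-2,2) right/bottom  bias=-1
  edge (8, 8)→(2, 2): d=(-6,-6) top-left  bias=+0
  edge (2, 2)→(10, 6): d=(8,4) right/bottom  bias=-1
    (0,0)@(1, 1): e=[28,0,-4] → ·  [on edge]
    (1,1)@(3, 3): e=[20,0,4] → #  [on edge]
    (2,1)@(5, 3): e=[16,12,-4] → ·
    (1,2)@(3, 5): e=[16,-12,20] → ·
    (2,2)@(5, 5): e=[12,0,12] → #  [on edge]
    (3,2)@(7, 5): e=[8,12,4] → #
    (4,2)@(9, 5): e=[4,24,-4] → ·
    (5,2)@(11, 5): e=[0,36,-12] → ·  [on edge]
    (2,3)@(5, 7): e=[8,-12,28] → ·
    (3,3)@(7, 7): e=[4,0,20] → #  [on edge]
    (4,3)@(9, 7): e=[0,12,12] → ·  [on edge]
    (3,4)@(7, 9): e=[0,-12,36] → ·  [on edge]
    (4,4)@(9, 9): e=[-4,0,28] → ·  [on edge]
    (2,5)@(5, 11): e=[0,-36,60] → ·  [on edge]
    (5,5)@(11, 11): e=[-12,0,36] → ·  [on edge]
  covered (4 px):
    · · · · · ·
    · # · · · ·
    · · # # · ·
    · · · # · ·
    · · · · · ·
    · · · · · ·

Final: [[1,1],[2,2],[3,2],[3,3]]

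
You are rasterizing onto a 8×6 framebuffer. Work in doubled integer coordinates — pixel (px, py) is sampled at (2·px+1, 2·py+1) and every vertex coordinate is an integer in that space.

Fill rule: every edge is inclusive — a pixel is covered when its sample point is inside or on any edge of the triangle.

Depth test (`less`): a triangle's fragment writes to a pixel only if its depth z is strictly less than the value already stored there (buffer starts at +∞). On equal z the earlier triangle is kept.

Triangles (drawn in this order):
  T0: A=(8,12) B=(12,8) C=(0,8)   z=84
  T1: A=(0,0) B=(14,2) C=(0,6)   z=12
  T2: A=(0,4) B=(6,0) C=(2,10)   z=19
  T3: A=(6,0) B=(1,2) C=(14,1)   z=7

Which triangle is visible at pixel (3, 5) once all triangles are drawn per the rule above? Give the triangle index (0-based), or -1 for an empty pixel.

T0:
  2·area = 48  (B↔C swapped to make it positive)
  edge (8, 12)→(0, 8): d=(-8,-4) inclusive
  edge (0, 8)→(12, 8): d=(12,0) inclusive
  edge (12, 8)→(8, 12): d=(-4,4) inclusive
    (7,2)@(15, 5): e=[84,-36,0] → .  [on edge]
    (6,3)@(13, 7): e=[60,-12,0] → .  [on edge]
    (1,4)@(3, 9): e=[4,12,32] → X
    (2,4)@(5, 9): e=[12,12,24] → X
    (3,4)@(7, 9): e=[20,12,16] → X
    (4,4)@(9, 9): e=[28,12,8] → X
    (5,4)@(11, 9): e=[36,12,0] → X  [on edge]
    (6,4)@(13, 9): e=[44,12,-8] → .
    (1,5)@(3, 11): e=[-12,36,24] → .
    (2,5)@(5, 11): e=[-4,36,16] → .
    (3,5)@(7, 11): e=[4,36,8] → X
    (4,5)@(9, 11): e=[12,36,0] → X  [on edge]
  covered (7 px):
    . . . . . . . .
    . . . . . . . .
    . . . . . . . .
    . . . . . . . .
    . X X X X X . .
    . . . X X . . .
T1:
  2·area = 84
  edge (0, 0)→(14, 2): d=(14,2) inclusive
  edge (14, 2)→(0, 6): d=(-14,4) inclusive
  edge (0, 6)→(0, 0): d=(0,-6) inclusive
    (0,0)@(1, 1): e=[12,66,6] → X
    (1,0)@(3, 1): e=[8,58,18] → X
    (2,0)@(5, 1): e=[4,50,30] → X
    (3,0)@(7, 1): e=[0,42,42] → X  [on edge]
    (4,0)@(9, 1): e=[-4,34,54] → .
    (0,1)@(1, 3): e=[40,38,6] → X
    (4,1)@(9, 3): e=[24,6,54] → X
    (5,1)@(11, 3): e=[20,-2,66] → .
    (0,2)@(1, 5): e=[68,10,6] → X
    (2,2)@(5, 5): e=[60,-6,30] → .
    (3,2)@(7, 5): e=[56,-14,42] → .
    (4,2)@(9, 5): e=[52,-22,54] → .
  covered (11 px):
    X X X X . . . .
    X X X X X . . .
    X X . . . . . .
    . . . . . . . .
    . . . . . . . .
    . . . . . . . .
T2:
  2·area = 44
  edge (0, 4)→(6, 0): d=(6,-4) inclusive
  edge (6, 0)→(2, 10): d=(-4,10) inclusive
  edge (2, 10)→(0, 4): d=(-2,-6) inclusive
    (2,0)@(5, 1): e=[2,6,36] → X
    (3,0)@(7, 1): e=[10,-14,48] → .
    (1,1)@(3, 3): e=[6,18,20] → X
    (2,1)@(5, 3): e=[14,-2,32] → .
    (0,2)@(1, 5): e=[10,30,4] → X
    (2,2)@(5, 5): e=[26,-10,28] → .
    (0,3)@(1, 7): e=[22,22,0] → X  [on edge]
    (2,3)@(5, 7): e=[38,-18,24] → .
    (0,4)@(1, 9): e=[34,14,-4] → .
    (1,4)@(3, 9): e=[42,-6,8] → .
  covered (6 px):
    . . X . . . . .
    . X . . . . . .
    X X . . . . . .
    X X . . . . . .
    . . . . . . . .
    . . . . . . . .
T3:
  2·area = 21  (B↔C swapped to make it positive)
  edge (6, 0)→(14, 1): d=(8,1) inclusive
  edge (14, 1)→(1, 2): d=(-13,1) inclusive
  edge (1, 2)→(6, 0): d=(5,-2) inclusive
    (2,0)@(5, 1): e=[9,9,3] → X
    (3,0)@(7, 1): e=[7,7,7] → X
    (4,0)@(9, 1): e=[5,5,11] → X
    (5,0)@(11, 1): e=[3,3,15] → X
    (6,0)@(13, 1): e=[1,1,19] → X
    (7,0)@(15, 1): e=[-1,-1,23] → .
    (2,1)@(5, 3): e=[25,-17,13] → .
    (3,1)@(7, 3): e=[23,-19,17] → .
    (4,1)@(9, 3): e=[21,-21,21] → .
    (5,1)@(11, 3): e=[19,-23,25] → .
    (6,1)@(13, 3): e=[17,-25,29] → .
  covered (5 px):
    . . X X X X X .
    . . . . . . . .
    . . . . . . . .
    . . . . . . . .
    . . . . . . . .
    . . . . . . . .

Z-buffer (winner per pixel, '.' = empty):
  1 1 3 3 3 3 3 .
  1 1 1 1 1 . . .
  1 1 . . . . . .
  2 2 . . . . . .
  . 0 0 0 0 0 . .
  . . . 0 0 . . .

Result: 0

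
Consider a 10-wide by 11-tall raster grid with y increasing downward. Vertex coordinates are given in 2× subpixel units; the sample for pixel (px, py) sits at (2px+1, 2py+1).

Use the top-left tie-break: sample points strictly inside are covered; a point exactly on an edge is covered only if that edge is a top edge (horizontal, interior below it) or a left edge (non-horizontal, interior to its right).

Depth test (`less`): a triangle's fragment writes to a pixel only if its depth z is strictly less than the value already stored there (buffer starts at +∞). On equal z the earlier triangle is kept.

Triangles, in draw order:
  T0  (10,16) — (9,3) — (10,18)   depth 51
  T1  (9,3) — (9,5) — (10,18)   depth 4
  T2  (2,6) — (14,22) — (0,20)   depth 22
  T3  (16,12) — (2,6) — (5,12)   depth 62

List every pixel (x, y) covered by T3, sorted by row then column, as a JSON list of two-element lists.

T0:
  2·area = 2  (B↔C swapped to make it positive)
  edge (10, 16)→(10, 18): d=(0,2) right/bottom  bias=-1
  edge (10, 18)→(9, 3): d=(-1,-15) top-left  bias=+0
  edge (9, 3)→(10, 16): d=(1,13) right/bottom  bias=-1
    (4,1)@(9, 3): e=[2,0,0] → ·  [on edge]
  covered (0 px):
    · · · · · · · · · ·
    · · · · · · · · · ·
    · · · · · · · · · ·
    · · · · · · · · · ·
    · · · · · · · · · ·
    · · · · · · · · · ·
    · · · · · · · · · ·
    · · · · · · · · · ·
    · · · · · · · · · ·
    · · · · · · · · · ·
    · · · · · · · · · ·
T1:
  2·area = 2  (B↔C swapped to make it positive)
  edge (9, 3)→(10, 18): d=(1,15) right/bottom  bias=-1
  edge (10, 18)→(9, 5): d=(-1,-13) top-left  bias=+0
  edge (9, 5)→(9, 3): d=(0,-2) top-left  bias=+0
    (4,0)@(9, 1): e=[-2,4,0] → ·  [on edge]
    (4,1)@(9, 3): e=[0,2,0] → ·  [on edge]
    (4,2)@(9, 5): e=[2,0,0] → #  [on edge]
    (5,2)@(11, 5): e=[-28,26,4] → ·
    (4,3)@(9, 7): e=[4,-2,0] → ·  [on edge]
    (4,4)@(9, 9): e=[6,-4,0] → ·  [on edge]
    (4,5)@(9, 11): e=[8,-6,0] → ·  [on edge]
    (4,6)@(9, 13): e=[10,-8,0] → ·  [on edge]
    (4,7)@(9, 15): e=[12,-10,0] → ·  [on edge]
    (4,8)@(9, 17): e=[14,-12,0] → ·  [on edge]
    (4,9)@(9, 19): e=[16,-14,0] → ·  [on edge]
    (4,10)@(9, 21): e=[18,-16,0] → ·  [on edge]
  covered (1 px):
    · · · · · · · · · ·
    · · · · · · · · · ·
    · · · · # · · · · ·
    · · · · · · · · · ·
    · · · · · · · · · ·
    · · · · · · · · · ·
    · · · · · · · · · ·
    · · · · · · · · · ·
    · · · · · · · · · ·
    · · · · · · · · · ·
    · · · · · · · · · ·
T2:
  2·area = 200
  edge (2, 6)→(14, 22): d=(12,16) right/bottom  bias=-1
  edge (14, 22)→(0, 20): d=(-14,-2) top-left  bias=+0
  edge (0, 20)→(2, 6): d=(2,-14) top-left  bias=+0
    (1,4)@(3, 9): e=[20,160,20] → #
    (2,4)@(5, 9): e=[-12,164,48] → ·
    (1,5)@(3, 11): e=[44,132,24] → #
    (2,5)@(5, 11): e=[12,136,52] → #
    (3,5)@(7, 11): e=[-20,140,80] → ·
    (0,6)@(1, 13): e=[100,100,0] → #  [on edge]
    (3,6)@(7, 13): e=[4,112,84] → #
    (4,6)@(9, 13): e=[-28,116,112] → ·
    (0,7)@(1, 15): e=[124,72,4] → #
    (4,7)@(9, 15): e=[-4,88,116] → ·
    (0,8)@(1, 17): e=[148,44,8] → #
    (4,8)@(9, 17): e=[20,60,120] → #
    (3,10)@(7, 21): e=[100,0,100] → #  [on edge]
  covered (26 px):
    · · · · · · · · · ·
    · · · · · · · · · ·
    · · · · · · · · · ·
    · · · · · · · · · ·
    · # · · · · · · · ·
    · # # · · · · · · ·
    # # # # · · · · · ·
    # # # # · · · · · ·
    # # # # # · · · · ·
    # # # # # # · · · ·
    · · · # # # # · · ·
T3:
  2·area = 66  (B↔C swapped to make it positive)
  edge (16, 12)→(5, 12): d=(-11,0) right/bottom  bias=-1
  edge (5, 12)→(2, 6): d=(-3,-6) top-left  bias=+0
  edge (2, 6)→(16, 12): d=(14,6) right/bottom  bias=-1
    (1,3)@(3, 7): e=[55,3,8] → #
    (2,3)@(5, 7): e=[55,15,-4] → ·
    (1,4)@(3, 9): e=[33,-3,36] → ·
    (2,4)@(5, 9): e=[33,9,24] → #
    (3,4)@(7, 9): e=[33,21,12] → #
    (4,4)@(9, 9): e=[33,33,0] → ·  [on edge]
    (2,5)@(5, 11): e=[11,3,52] → #
    (4,5)@(9, 11): e=[11,27,28] → #
    (5,5)@(11, 11): e=[11,39,16] → #
    (6,5)@(13, 11): e=[11,51,4] → #
    (7,5)@(15, 11): e=[11,63,-8] → ·
    (2,6)@(5, 13): e=[-11,-3,80] → ·
  covered (8 px):
    · · · · · · · · · ·
    · · · · · · · · · ·
    · · · · · · · · · ·
    · # · · · · · · · ·
    · · # # · · · · · ·
    · · # # # # # · · ·
    · · · · · · · · · ·
    · · · · · · · · · ·
    · · · · · · · · · ·
    · · · · · · · · · ·
    · · · · · · · · · ·

Answer: [[1,3],[2,4],[3,4],[2,5],[3,5],[4,5],[5,5],[6,5]]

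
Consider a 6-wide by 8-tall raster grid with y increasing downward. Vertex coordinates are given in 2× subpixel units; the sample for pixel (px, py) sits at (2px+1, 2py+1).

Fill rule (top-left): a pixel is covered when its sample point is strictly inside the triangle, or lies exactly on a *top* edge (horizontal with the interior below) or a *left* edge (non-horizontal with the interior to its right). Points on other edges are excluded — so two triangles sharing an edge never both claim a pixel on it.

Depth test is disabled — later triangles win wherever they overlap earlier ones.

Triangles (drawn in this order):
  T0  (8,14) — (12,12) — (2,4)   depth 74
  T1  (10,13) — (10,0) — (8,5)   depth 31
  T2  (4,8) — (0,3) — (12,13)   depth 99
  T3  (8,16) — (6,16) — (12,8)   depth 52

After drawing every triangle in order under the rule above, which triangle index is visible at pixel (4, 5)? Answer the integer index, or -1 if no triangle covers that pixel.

T0:
  2·area = 52  (B↔C swapped to make it positive)
  edge (8, 14)→(2, 4): d=(-6,-10) top-left  bias=+0
  edge (2, 4)→(12, 12): d=(10,8) right/bottom  bias=-1
  edge (12, 12)→(8, 14): d=(-4,2) right/bottom  bias=-1
    (1,2)@(3, 5): e=[4,2,46] → X
    (2,2)@(5, 5): e=[24,-14,42] → .
    (1,3)@(3, 7): e=[-8,22,38] → .
    (2,3)@(5, 7): e=[12,6,34] → X
    (3,3)@(7, 7): e=[32,-10,30] → .
    (2,4)@(5, 9): e=[0,26,26] → X  [on edge]
    (3,4)@(7, 9): e=[20,10,22] → X
    (4,4)@(9, 9): e=[40,-6,18] → .
    (2,5)@(5, 11): e=[-12,46,18] → .
    (3,5)@(7, 11): e=[8,30,14] → X
    (4,5)@(9, 11): e=[28,14,10] → X
    (5,5)@(11, 11): e=[48,-2,6] → .
  covered (7 px):
    . . . . . .
    . . . . . .
    . X . . . .
    . . X . . .
    . . X X . .
    . . . X X .
    . . . . X .
    . . . . . .
T1:
  2·area = 26  (B↔C swapped to make it positive)
  edge (10, 13)→(8, 5): d=(-2,-8) top-left  bias=+0
  edge (8, 5)→(10, 0): d=(2,-5) top-left  bias=+0
  edge (10, 0)→(10, 13): d=(0,13) right/bottom  bias=-1
    (3,0)@(7, 1): e=[0,-13,39] → .  [on edge]
    (4,1)@(9, 3): e=[12,1,13] → X
    (5,1)@(11, 3): e=[28,11,-13] → .
    (4,2)@(9, 5): e=[8,5,13] → X
    (5,2)@(11, 5): e=[24,15,-13] → .
    (4,3)@(9, 7): e=[4,9,13] → X
    (5,3)@(11, 7): e=[20,19,-13] → .
    (4,4)@(9, 9): e=[0,13,13] → X  [on edge]
    (5,4)@(11, 9): e=[16,23,-13] → .
    (4,5)@(9, 11): e=[-4,17,13] → .
  covered (4 px):
    . . . . . .
    . . . . X .
    . . . . X .
    . . . . X .
    . . . . X .
    . . . . . .
    . . . . . .
    . . . . . .
T2:
  2·area = 20
  edge (4, 8)→(0, 3): d=(-4,-5) top-left  bias=+0
  edge (0, 3)→(12, 13): d=(12,10) right/bottom  bias=-1
  edge (12, 13)→(4, 8): d=(-8,-5) top-left  bias=+0
    (3,4)@(7, 9): e=[11,2,7] → X
    (4,4)@(9, 9): e=[21,-18,17] → .
    (3,5)@(7, 11): e=[3,26,-9] → .
    (4,5)@(9, 11): e=[13,6,1] → X
    (5,5)@(11, 11): e=[23,-14,11] → .
    (4,6)@(9, 13): e=[5,30,-15] → .
  covered (2 px):
    . . . . . .
    . . . . . .
    . . . . . .
    . . . . . .
    . . . X . .
    . . . . X .
    . . . . . .
    . . . . . .
T3:
  2·area = 16
  edge (8, 16)→(6, 16): d=(-2,0) right/bottom  bias=-1
  edge (6, 16)→(12, 8): d=(6,-8) top-left  bias=+0
  edge (12, 8)→(8, 16): d=(-4,8) right/bottom  bias=-1
    (4,6)@(9, 13): e=[6,6,4] → X
    (5,6)@(11, 13): e=[6,22,-12] → .
    (3,7)@(7, 15): e=[2,2,12] → X
    (4,7)@(9, 15): e=[2,18,-4] → .
  covered (2 px):
    . . . . . .
    . . . . . .
    . . . . . .
    . . . . . .
    . . . . . .
    . . . . . .
    . . . . X .
    . . . X . .

Z-buffer (winner per pixel, '.' = empty):
  . . . . . .
  . . . . 1 .
  . 0 . . 1 .
  . . 0 . 1 .
  . . 0 2 1 .
  . . . 0 2 .
  . . . . 3 .
  . . . 3 . .

Final: 2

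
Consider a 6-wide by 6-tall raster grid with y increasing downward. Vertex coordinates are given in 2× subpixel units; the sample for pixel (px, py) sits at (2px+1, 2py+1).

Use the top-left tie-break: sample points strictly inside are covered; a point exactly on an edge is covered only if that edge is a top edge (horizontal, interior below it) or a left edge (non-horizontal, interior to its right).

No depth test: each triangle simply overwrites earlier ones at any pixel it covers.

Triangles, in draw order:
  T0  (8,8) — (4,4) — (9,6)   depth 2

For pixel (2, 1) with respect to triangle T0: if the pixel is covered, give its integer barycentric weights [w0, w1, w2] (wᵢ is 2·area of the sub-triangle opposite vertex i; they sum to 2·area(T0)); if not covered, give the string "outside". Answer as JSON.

T0:
  2·area = 12
  edge (8, 8)→(4, 4): d=(-4,-4) top-left  bias=+0
  edge (4, 4)→(9, 6): d=(5,2) right/bottom  bias=-1
  edge (9, 6)→(8, 8): d=(-1,2) right/bottom  bias=-1
    (0,0)@(1, 1): e=[0,-9,21] → ·  [on edge]
    (1,1)@(3, 3): e=[0,-3,15] → ·  [on edge]
    (2,2)@(5, 5): e=[0,3,9] → #  [on edge]
    (3,2)@(7, 5): e=[8,-1,5] → ·
    (2,3)@(5, 7): e=[-8,13,7] → ·
    (3,3)@(7, 7): e=[0,9,3] → #  [on edge]
    (4,3)@(9, 7): e=[8,5,-1] → ·
    (3,4)@(7, 9): e=[-8,19,1] → ·
    (4,4)@(9, 9): e=[0,15,-3] → ·  [on edge]
    (5,5)@(11, 11): e=[0,21,-9] → ·  [on edge]
  covered (2 px):
    · · · · · ·
    · · · · · ·
    · · # · · ·
    · · · # · ·
    · · · · · ·
    · · · · · ·

Final: "outside"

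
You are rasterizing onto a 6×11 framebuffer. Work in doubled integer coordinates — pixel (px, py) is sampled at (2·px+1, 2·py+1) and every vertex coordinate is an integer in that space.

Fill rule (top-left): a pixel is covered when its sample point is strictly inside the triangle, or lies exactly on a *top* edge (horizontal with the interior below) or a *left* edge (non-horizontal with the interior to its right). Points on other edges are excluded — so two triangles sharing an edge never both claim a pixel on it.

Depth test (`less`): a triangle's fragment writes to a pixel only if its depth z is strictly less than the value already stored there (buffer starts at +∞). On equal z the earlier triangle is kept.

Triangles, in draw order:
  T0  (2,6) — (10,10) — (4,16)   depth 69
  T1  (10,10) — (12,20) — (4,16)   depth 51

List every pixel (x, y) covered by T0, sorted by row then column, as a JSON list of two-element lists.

T0:
  2·area = 72
  edge (2, 6)→(10, 10): d=(8,4) right/bottom  bias=-1
  edge (10, 10)→(4, 16): d=(-6,6) right/bottom  bias=-1
  edge (4, 16)→(2, 6): d=(-2,-10) top-left  bias=+0
    (0,0)@(1, 1): e=[-36,108,0] → .  [on edge]
    (1,3)@(3, 7): e=[4,60,8] → X
    (2,3)@(5, 7): e=[-4,48,28] → .
    (1,4)@(3, 9): e=[20,48,4] → X
    (2,4)@(5, 9): e=[12,36,24] → X
    (3,4)@(7, 9): e=[4,24,44] → X
    (4,4)@(9, 9): e=[-4,12,64] → .
    (5,4)@(11, 9): e=[-12,0,84] → .  [on edge]
    (1,5)@(3, 11): e=[36,36,0] → X  [on edge]
    (4,5)@(9, 11): e=[12,0,60] → .  [on edge]
    (1,6)@(3, 13): e=[52,24,-4] → .
    (2,6)@(5, 13): e=[44,12,16] → X
    (3,6)@(7, 13): e=[36,0,36] → .  [on edge]
    (2,7)@(5, 15): e=[60,0,12] → .  [on edge]
    (1,8)@(3, 17): e=[84,0,-12] → .  [on edge]
    (0,9)@(1, 19): e=[108,0,-36] → .  [on edge]
    (2,10)@(5, 21): e=[108,-36,0] → .  [on edge]
  covered (8 px):
    . . . . . .
    . . . . . .
    . . . . . .
    . X . . . .
    . X X X . .
    . X X X . .
    . . X . . .
    . . . . . .
    . . . . . .
    . . . . . .
    . . . . . .
T1:
  2·area = 72
  edge (10, 10)→(12, 20): d=(2,10) right/bottom  bias=-1
  edge (12, 20)→(4, 16): d=(-8,-4) top-left  bias=+0
  edge (4, 16)→(10, 10): d=(6,-6) top-left  bias=+0
    (4,2)@(9, 5): e=[0,108,-36] → .  [on edge]
    (5,4)@(11, 9): e=[-12,84,0] → .  [on edge]
    (4,5)@(9, 11): e=[12,60,0] → X  [on edge]
    (5,5)@(11, 11): e=[-8,68,12] → .
    (3,6)@(7, 13): e=[36,36,0] → X  [on edge]
    (5,6)@(11, 13): e=[-4,52,24] → .
    (2,7)@(5, 15): e=[60,12,0] → X  [on edge]
    (5,7)@(11, 15): e=[0,36,36] → .  [on edge]
    (1,8)@(3, 17): e=[84,-12,0] → .  [on edge]
    (2,8)@(5, 17): e=[64,-4,12] → .
    (3,8)@(7, 17): e=[44,4,24] → X
    (5,8)@(11, 17): e=[4,20,48] → X
    (0,9)@(1, 19): e=[108,-36,0] → .  [on edge]
  covered (10 px):
    . . . . . .
    . . . . . .
    . . . . . .
    . . . . . .
    . . . . . .
    . . . . X .
    . . . X X .
    . . X X X .
    . . . X X X
    . . . . . X
    . . . . . .

Final: [[1,3],[1,4],[2,4],[3,4],[1,5],[2,5],[3,5],[2,6]]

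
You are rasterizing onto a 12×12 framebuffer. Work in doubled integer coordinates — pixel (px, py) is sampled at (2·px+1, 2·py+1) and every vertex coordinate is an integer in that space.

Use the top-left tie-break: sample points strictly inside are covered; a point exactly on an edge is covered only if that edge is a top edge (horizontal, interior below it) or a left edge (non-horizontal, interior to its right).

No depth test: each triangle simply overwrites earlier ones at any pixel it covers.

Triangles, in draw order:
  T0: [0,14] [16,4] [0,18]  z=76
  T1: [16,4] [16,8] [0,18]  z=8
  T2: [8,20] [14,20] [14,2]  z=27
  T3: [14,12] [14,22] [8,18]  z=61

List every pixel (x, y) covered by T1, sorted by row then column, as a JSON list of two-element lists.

T0:
  2·area = 64
  edge (0, 14)→(16, 4): d=(16,-10) top-left  bias=+0
  edge (16, 4)→(0, 18): d=(-16,14) right/bottom  bias=-1
  edge (0, 18)→(0, 14): d=(0,-4) top-left  bias=+0
    (4,4)@(9, 9): e=[10,18,36] → #
    (5,4)@(11, 9): e=[30,-10,44] → ·
    (2,5)@(5, 11): e=[2,42,20] → #
    (3,5)@(7, 11): e=[22,14,28] → #
    (4,5)@(9, 11): e=[42,-14,36] → ·
    (1,6)@(3, 13): e=[14,38,12] → #
    (3,6)@(7, 13): e=[54,-18,28] → ·
    (0,7)@(1, 15): e=[26,34,4] → #
    (2,7)@(5, 15): e=[66,-22,20] → ·
    (0,8)@(1, 17): e=[58,2,4] → #
    (1,8)@(3, 17): e=[78,-26,12] → ·
    (0,9)@(1, 19): e=[90,-30,4] → ·
  covered (8 px):
    · · · · · · · · · · · ·
    · · · · · · · · · · · ·
    · · · · · · · · · · · ·
    · · · · · · · · · · · ·
    · · · · # · · · · · · ·
    · · # # · · · · · · · ·
    · # # · · · · · · · · ·
    # # · · · · · · · · · ·
    # · · · · · · · · · · ·
    · · · · · · · · · · · ·
    · · · · · · · · · · · ·
    · · · · · · · · · · · ·
T1:
  2·area = 64
  edge (16, 4)→(16, 8): d=(0,4) right/bottom  bias=-1
  edge (16, 8)→(0, 18): d=(-16,10) right/bottom  bias=-1
  edge (0, 18)→(16, 4): d=(16,-14) top-left  bias=+0
    (7,2)@(15, 5): e=[4,58,2] → #
    (8,2)@(17, 5): e=[-4,38,30] → ·
    (6,3)@(13, 7): e=[12,46,6] → #
    (8,3)@(17, 7): e=[-4,6,62] → ·
    (5,4)@(11, 9): e=[20,34,10] → #
    (7,4)@(15, 9): e=[4,-6,66] → ·
    (4,5)@(9, 11): e=[28,22,14] → #
    (6,5)@(13, 11): e=[12,-18,70] → ·
    (3,6)@(7, 13): e=[36,10,18] → #
    (4,6)@(9, 13): e=[28,-10,46] → ·
    (5,6)@(11, 13): e=[20,-30,74] → ·
    (3,7)@(7, 15): e=[36,-22,50] → ·
  covered (8 px):
    · · · · · · · · · · · ·
    · · · · · · · · · · · ·
    · · · · · · · # · · · ·
    · · · · · · # # · · · ·
    · · · · · # # · · · · ·
    · · · · # # · · · · · ·
    · · · # · · · · · · · ·
    · · · · · · · · · · · ·
    · · · · · · · · · · · ·
    · · · · · · · · · · · ·
    · · · · · · · · · · · ·
    · · · · · · · · · · · ·
T2:
  2·area = 108  (B↔C swapped to make it positive)
  edge (8, 20)→(14, 2): d=(6,-18) top-left  bias=+0
  edge (14, 2)→(14, 20): d=(0,18) right/bottom  bias=-1
  edge (14, 20)→(8, 20): d=(-6,0) right/bottom  bias=-1
    (6,2)@(13, 5): e=[0,18,90] → #  [on edge]
    (7,2)@(15, 5): e=[36,-18,90] → ·
    (6,3)@(13, 7): e=[12,18,78] → #
    (7,3)@(15, 7): e=[48,-18,78] → ·
    (6,4)@(13, 9): e=[24,18,66] → #
    (7,4)@(15, 9): e=[60,-18,66] → ·
    (5,5)@(11, 11): e=[0,54,54] → #  [on edge]
    (7,5)@(15, 11): e=[72,-18,54] → ·
    (5,6)@(11, 13): e=[12,54,42] → #
    (7,6)@(15, 13): e=[84,-18,42] → ·
    (5,7)@(11, 15): e=[24,54,30] → #
    (7,7)@(15, 15): e=[96,-18,30] → ·
    (4,8)@(9, 17): e=[0,90,18] → #  [on edge]
    (3,11)@(7, 23): e=[0,126,-18] → ·  [on edge]
  covered (15 px):
    · · · · · · · · · · · ·
    · · · · · · · · · · · ·
    · · · · · · # · · · · ·
    · · · · · · # · · · · ·
    · · · · · · # · · · · ·
    · · · · · # # · · · · ·
    · · · · · # # · · · · ·
    · · · · · # # · · · · ·
    · · · · # # # · · · · ·
    · · · · # # # · · · · ·
    · · · · · · · · · · · ·
    · · · · · · · · · · · ·
T3:
  2·area = 60
  edge (14, 12)→(14, 22): d=(0,10) right/bottom  bias=-1
  edge (14, 22)→(8, 18): d=(-6,-4) top-left  bias=+0
  edge (8, 18)→(14, 12): d=(6,-6) top-left  bias=+0
    (11,1)@(23, 3): e=[-90,150,0] → ·  [on edge]
    (10,2)@(21, 5): e=[-70,130,0] → ·  [on edge]
    (9,3)@(19, 7): e=[-50,110,0] → ·  [on edge]
    (8,4)@(17, 9): e=[-30,90,0] → ·  [on edge]
    (7,5)@(15, 11): e=[-10,70,0] → ·  [on edge]
    (6,6)@(13, 13): e=[10,50,0] → #  [on edge]
    (7,6)@(15, 13): e=[-10,58,12] → ·
    (5,7)@(11, 15): e=[30,30,0] → #  [on edge]
    (7,7)@(15, 15): e=[-10,46,24] → ·
    (4,8)@(9, 17): e=[50,10,0] → #  [on edge]
    (7,8)@(15, 17): e=[-10,34,36] → ·
    (3,9)@(7, 19): e=[70,-10,0] → ·  [on edge]
    (2,10)@(5, 21): e=[90,-30,0] → ·  [on edge]
    (1,11)@(3, 23): e=[110,-50,0] → ·  [on edge]
  covered (9 px):
    · · · · · · · · · · · ·
    · · · · · · · · · · · ·
    · · · · · · · · · · · ·
    · · · · · · · · · · · ·
    · · · · · · · · · · · ·
    · · · · · · · · · · · ·
    · · · · · · # · · · · ·
    · · · · · # # · · · · ·
    · · · · # # # · · · · ·
    · · · · · # # · · · · ·
    · · · · · · # · · · · ·
    · · · · · · · · · · · ·

Final: [[7,2],[6,3],[7,3],[5,4],[6,4],[4,5],[5,5],[3,6]]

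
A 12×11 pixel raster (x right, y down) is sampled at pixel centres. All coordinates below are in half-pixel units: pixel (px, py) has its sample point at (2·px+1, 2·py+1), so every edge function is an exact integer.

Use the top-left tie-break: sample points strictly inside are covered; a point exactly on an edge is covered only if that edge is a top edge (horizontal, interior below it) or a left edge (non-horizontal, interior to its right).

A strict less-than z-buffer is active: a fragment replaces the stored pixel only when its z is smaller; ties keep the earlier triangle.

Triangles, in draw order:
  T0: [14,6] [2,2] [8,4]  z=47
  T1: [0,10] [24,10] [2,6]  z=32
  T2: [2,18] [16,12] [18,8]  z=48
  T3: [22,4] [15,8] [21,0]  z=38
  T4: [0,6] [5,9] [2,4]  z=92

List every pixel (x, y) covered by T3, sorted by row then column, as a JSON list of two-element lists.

T0:
  degenerate (2·area = 0) — covers nothing
T1:
  2·area = 96  (B↔C swapped to make it positive)
  edge (0, 10)→(2, 6): d=(2,-4) top-left  bias=+0
  edge (2, 6)→(24, 10): d=(22,4) right/bottom  bias=-1
  edge (24, 10)→(0, 10): d=(-24,0) right/bottom  bias=-1
    (1,3)@(3, 7): e=[6,18,72] → #
    (2,3)@(5, 7): e=[14,10,72] → #
    (3,3)@(7, 7): e=[22,2,72] → #
    (4,3)@(9, 7): e=[30,-6,72] → ·
    (0,4)@(1, 9): e=[2,70,24] → #
    (4,4)@(9, 9): e=[34,38,24] → #
    (5,4)@(11, 9): e=[42,30,24] → #
    (6,4)@(13, 9): e=[50,22,24] → #
    (7,4)@(15, 9): e=[58,14,24] → #
    (8,4)@(17, 9): e=[66,6,24] → #
    (9,4)@(19, 9): e=[74,-2,24] → ·
    (0,5)@(1, 11): e=[6,114,-24] → ·
  covered (12 px):
    · · · · · · · · · · · ·
    · · · · · · · · · · · ·
    · · · · · · · · · · · ·
    · # # # · · · · · · · ·
    # # # # # # # # # · · ·
    · · · · · · · · · · · ·
    · · · · · · · · · · · ·
    · · · · · · · · · · · ·
    · · · · · · · · · · · ·
    · · · · · · · · · · · ·
    · · · · · · · · · · · ·
T2:
  2·area = 44  (B↔C swapped to make it positive)
  edge (2, 18)→(18, 8): d=(16,-10) top-left  bias=+0
  edge (18, 8)→(16, 12): d=(-2,4) right/bottom  bias=-1
  edge (16, 12)→(2, 18): d=(-14,6) right/bottom  bias=-1
    (8,4)@(17, 9): e=[6,2,36] → #
    (9,4)@(19, 9): e=[26,-6,24] → ·
    (11,4)@(23, 9): e=[66,-22,0] → ·  [on edge]
    (7,5)@(15, 11): e=[18,6,20] → #
    (8,5)@(17, 11): e=[38,-2,8] → ·
    (5,6)@(11, 13): e=[10,18,16] → #
    (6,6)@(13, 13): e=[30,10,4] → #
    (7,6)@(15, 13): e=[50,2,-8] → ·
    (3,7)@(7, 15): e=[2,30,12] → #
    (4,7)@(9, 15): e=[22,22,0] → ·  [on edge]
    (5,7)@(11, 15): e=[42,14,-12] → ·
    (6,7)@(13, 15): e=[62,6,-24] → ·
  covered (5 px):
    · · · · · · · · · · · ·
    · · · · · · · · · · · ·
    · · · · · · · · · · · ·
    · · · · · · · · · · · ·
    · · · · · · · · # · · ·
    · · · · · · · # · · · ·
    · · · · · # # · · · · ·
    · · · # · · · · · · · ·
    · · · · · · · · · · · ·
    · · · · · · · · · · · ·
    · · · · · · · · · · · ·
T3:
  2·area = 32
  edge (22, 4)→(15, 8): d=(-7,4) right/bottom  bias=-1
  edge (15, 8)→(21, 0): d=(6,-8) top-left  bias=+0
  edge (21, 0)→(22, 4): d=(1,4) right/bottom  bias=-1
    (10,0)@(21, 1): e=[25,6,1] → #
    (11,0)@(23, 1): e=[17,22,-7] → ·
    (9,1)@(19, 3): e=[19,2,11] → #
    (11,1)@(23, 3): e=[3,34,-5] → ·
    (9,2)@(19, 5): e=[5,14,13] → #
    (10,2)@(21, 5): e=[-3,30,5] → ·
    (9,3)@(19, 7): e=[-9,26,15] → ·
  covered (4 px):
    · · · · · · · · · · # ·
    · · · · · · · · · # # ·
    · · · · · · · · · # · ·
    · · · · · · · · · · · ·
    · · · · · · · · · · · ·
    · · · · · · · · · · · ·
    · · · · · · · · · · · ·
    · · · · · · · · · · · ·
    · · · · · · · · · · · ·
    · · · · · · · · · · · ·
    · · · · · · · · · · · ·
T4:
  2·area = 16  (B↔C swapped to make it positive)
  edge (0, 6)→(2, 4): d=(2,-2) top-left  bias=+0
  edge (2, 4)→(5, 9): d=(3,5) right/bottom  bias=-1
  edge (5, 9)→(0, 6): d=(-5,-3) top-left  bias=+0
    (2,0)@(5, 1): e=[0,-24,40] → ·  [on edge]
    (1,1)@(3, 3): e=[0,-8,24] → ·  [on edge]
    (0,2)@(1, 5): e=[0,8,8] → #  [on edge]
    (1,2)@(3, 5): e=[4,-2,14] → ·
    (0,3)@(1, 7): e=[4,14,-2] → ·
    (1,3)@(3, 7): e=[8,4,4] → #
    (2,3)@(5, 7): e=[12,-6,10] → ·
    (1,4)@(3, 9): e=[12,10,-6] → ·
    (2,4)@(5, 9): e=[16,0,0] → ·  [on edge]
    (7,7)@(15, 15): e=[48,-32,0] → ·  [on edge]
    (5,9)@(11, 19): e=[48,0,-32] → ·  [on edge]
  covered (2 px):
    · · · · · · · · · · · ·
    · · · · · · · · · · · ·
    # · · · · · · · · · · ·
    · # · · · · · · · · · ·
    · · · · · · · · · · · ·
    · · · · · · · · · · · ·
    · · · · · · · · · · · ·
    · · · · · · · · · · · ·
    · · · · · · · · · · · ·
    · · · · · · · · · · · ·
    · · · · · · · · · · · ·

Result: [[10,0],[9,1],[10,1],[9,2]]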